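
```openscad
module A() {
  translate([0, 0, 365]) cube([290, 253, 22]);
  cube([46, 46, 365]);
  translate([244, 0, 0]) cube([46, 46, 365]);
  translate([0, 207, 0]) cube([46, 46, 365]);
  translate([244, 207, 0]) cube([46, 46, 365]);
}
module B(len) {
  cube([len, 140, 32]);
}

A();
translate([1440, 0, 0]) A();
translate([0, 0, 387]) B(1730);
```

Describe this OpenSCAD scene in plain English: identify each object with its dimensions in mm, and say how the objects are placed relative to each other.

A is a four-legged stool. The seat is a 290×253×22 mm slab whose top surface is at z = 387 mm; four square legs, each 46×46 mm in cross-section, run from the floor (z = 0) to the underside of the seat, each flush with a corner of the seat.

B is a rectangular beam 1730 mm long (x), 140 mm deep (y), 32 mm thick (z).

The beam spans the tops of two stools placed 1150 mm apart, resting at z = 387 mm.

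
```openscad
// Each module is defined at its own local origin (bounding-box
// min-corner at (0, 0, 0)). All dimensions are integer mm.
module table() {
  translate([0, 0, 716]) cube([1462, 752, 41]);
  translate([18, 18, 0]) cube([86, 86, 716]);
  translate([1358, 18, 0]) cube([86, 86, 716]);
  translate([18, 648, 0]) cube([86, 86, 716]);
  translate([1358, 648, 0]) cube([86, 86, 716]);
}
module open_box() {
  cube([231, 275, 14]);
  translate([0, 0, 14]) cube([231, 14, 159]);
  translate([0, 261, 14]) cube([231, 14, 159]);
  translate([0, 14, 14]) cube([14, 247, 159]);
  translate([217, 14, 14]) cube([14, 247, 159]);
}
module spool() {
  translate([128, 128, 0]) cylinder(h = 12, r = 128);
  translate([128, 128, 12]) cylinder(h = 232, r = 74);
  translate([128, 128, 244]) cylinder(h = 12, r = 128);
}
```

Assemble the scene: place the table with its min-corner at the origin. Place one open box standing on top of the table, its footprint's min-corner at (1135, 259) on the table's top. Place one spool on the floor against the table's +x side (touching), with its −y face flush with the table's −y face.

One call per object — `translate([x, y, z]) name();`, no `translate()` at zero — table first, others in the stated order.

table();
translate([1135, 259, 757]) open_box();
translate([1462, 0, 0]) spool();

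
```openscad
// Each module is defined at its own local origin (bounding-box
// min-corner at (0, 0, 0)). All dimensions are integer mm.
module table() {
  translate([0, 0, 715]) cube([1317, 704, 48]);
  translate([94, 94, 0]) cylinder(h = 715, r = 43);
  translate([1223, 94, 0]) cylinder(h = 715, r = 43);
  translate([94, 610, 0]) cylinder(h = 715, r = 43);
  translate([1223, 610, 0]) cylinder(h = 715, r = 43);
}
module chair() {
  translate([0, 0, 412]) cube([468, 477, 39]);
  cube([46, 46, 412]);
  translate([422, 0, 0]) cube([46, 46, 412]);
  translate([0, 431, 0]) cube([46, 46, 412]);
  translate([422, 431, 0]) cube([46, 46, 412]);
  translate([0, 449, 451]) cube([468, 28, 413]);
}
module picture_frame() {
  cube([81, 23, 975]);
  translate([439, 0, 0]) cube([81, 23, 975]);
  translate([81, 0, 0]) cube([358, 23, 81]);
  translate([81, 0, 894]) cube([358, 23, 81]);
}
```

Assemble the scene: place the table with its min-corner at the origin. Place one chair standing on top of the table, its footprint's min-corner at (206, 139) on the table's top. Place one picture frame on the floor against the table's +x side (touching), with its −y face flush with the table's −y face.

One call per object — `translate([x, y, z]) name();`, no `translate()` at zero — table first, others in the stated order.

table();
translate([206, 139, 763]) chair();
translate([1317, 0, 0]) picture_frame();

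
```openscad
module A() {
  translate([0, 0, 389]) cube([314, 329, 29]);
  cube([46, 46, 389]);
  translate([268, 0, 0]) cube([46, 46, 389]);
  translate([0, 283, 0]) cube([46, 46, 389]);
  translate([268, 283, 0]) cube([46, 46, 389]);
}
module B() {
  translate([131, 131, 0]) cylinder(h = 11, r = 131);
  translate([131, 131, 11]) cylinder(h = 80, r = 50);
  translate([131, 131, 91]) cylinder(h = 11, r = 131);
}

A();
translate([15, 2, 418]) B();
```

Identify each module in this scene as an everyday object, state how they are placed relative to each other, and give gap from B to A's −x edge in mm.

The spool's min-x is at 15; the stool's min-x is 0; gap = 15 mm.

A is a stool. B is a spool. The spool is on top of the stool. The gap from the spool to the stool's −x edge is 15 mm.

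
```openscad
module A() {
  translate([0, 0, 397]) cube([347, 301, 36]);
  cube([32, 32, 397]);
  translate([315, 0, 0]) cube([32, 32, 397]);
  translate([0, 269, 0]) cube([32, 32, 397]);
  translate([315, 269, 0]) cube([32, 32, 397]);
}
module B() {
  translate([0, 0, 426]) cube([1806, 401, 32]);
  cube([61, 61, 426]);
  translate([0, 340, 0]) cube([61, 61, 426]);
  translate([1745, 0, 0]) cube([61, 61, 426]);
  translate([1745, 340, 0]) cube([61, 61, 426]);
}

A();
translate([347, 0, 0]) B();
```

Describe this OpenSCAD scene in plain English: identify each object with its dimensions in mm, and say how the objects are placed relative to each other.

A is a four-legged stool. The seat is a 347×301×36 mm slab whose top surface is at z = 433 mm; four square legs, each 32×32 mm in cross-section, run from the floor (z = 0) to the underside of the seat, each flush with a corner of the seat.

B is a bench: a 1806×401 mm seat slab, 32 mm thick, top at z = 458 mm, on four 61×61 mm square legs flush with the seat corners and standing on z = 0.

The bench is against the stool's +x side, with their −y faces flush.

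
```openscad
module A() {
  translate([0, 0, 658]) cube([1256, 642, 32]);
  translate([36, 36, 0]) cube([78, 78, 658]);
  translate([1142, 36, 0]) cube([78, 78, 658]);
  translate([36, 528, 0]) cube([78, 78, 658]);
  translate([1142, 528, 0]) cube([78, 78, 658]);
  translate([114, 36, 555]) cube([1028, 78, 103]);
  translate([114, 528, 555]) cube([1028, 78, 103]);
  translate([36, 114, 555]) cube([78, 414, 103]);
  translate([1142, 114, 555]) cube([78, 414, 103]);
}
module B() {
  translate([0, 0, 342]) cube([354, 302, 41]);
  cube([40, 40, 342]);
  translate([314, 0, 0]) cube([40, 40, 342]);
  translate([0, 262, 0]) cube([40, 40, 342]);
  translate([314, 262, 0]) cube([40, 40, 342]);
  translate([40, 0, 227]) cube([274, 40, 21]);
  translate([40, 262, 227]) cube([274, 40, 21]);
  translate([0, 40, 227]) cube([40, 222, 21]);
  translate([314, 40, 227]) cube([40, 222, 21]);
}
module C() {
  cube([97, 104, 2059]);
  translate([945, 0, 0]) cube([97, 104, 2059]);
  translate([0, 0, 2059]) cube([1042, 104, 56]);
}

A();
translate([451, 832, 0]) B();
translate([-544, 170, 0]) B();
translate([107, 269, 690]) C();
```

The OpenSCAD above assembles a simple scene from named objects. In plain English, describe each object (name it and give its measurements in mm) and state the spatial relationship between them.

A is a table with a 1256×642 mm rectangular top, 32 mm thick, top surface at z = 690 mm, supported by four 78×78 mm square legs, each inset 36 mm from the nearest pair of top edges, running from the floor. Four apron rails, 78 mm thick and 103 mm tall, run between adjacent legs with their top edges flush with the underside of the top and their outer faces flush with the legs' outer faces.

B is a four-legged stool. The seat is a 354×302×41 mm slab whose top surface is at z = 383 mm; four square legs, each 40×40 mm in cross-section, run from the floor (z = 0) to the underside of the seat, each flush with a corner of the seat. Four stretchers, 40 mm wide and 21 mm tall, connect adjacent legs with their undersides at z = 227 mm, each running between the inner faces of the legs it joins and aligned with the legs' outer faces on the other axis.

C is a rectangular door frame: two vertical jambs of 97×104 mm section, 2059 mm tall, with a clear opening 848 mm wide between their inner faces. A header 56 mm tall and 104 mm deep lies on top of the jambs and spans the full outside width.

Two stools sit around the table at the +y, −x sides. The door frame is on top of the table, centred.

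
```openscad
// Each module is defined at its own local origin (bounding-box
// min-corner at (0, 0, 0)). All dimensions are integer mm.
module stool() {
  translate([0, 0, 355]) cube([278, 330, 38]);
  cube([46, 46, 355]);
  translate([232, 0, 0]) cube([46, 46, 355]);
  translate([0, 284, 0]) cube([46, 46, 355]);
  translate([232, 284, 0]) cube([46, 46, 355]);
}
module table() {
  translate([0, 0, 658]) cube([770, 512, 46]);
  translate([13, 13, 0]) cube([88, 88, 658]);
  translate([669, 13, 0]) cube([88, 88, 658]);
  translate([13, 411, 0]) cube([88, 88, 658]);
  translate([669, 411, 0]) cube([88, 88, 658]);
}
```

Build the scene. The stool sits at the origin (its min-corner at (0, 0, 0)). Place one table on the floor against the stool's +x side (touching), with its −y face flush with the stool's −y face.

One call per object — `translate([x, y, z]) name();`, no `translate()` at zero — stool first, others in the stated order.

stool();
translate([278, 0, 0]) table();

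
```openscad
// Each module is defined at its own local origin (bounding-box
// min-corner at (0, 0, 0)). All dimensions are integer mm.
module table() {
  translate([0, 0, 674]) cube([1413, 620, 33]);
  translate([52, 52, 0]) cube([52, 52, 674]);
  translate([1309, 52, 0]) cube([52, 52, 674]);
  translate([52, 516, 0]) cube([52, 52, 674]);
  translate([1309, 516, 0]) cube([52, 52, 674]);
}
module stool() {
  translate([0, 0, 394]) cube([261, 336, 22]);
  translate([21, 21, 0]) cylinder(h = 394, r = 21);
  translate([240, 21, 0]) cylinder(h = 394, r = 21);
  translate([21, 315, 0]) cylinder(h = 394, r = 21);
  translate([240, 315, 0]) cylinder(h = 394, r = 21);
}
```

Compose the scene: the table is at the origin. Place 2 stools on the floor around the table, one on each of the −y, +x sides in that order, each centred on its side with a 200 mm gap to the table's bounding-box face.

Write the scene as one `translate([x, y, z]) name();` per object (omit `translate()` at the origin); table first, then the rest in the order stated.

table();
translate([576, -536, 0]) stool();
translate([1613, 142, 0]) stool();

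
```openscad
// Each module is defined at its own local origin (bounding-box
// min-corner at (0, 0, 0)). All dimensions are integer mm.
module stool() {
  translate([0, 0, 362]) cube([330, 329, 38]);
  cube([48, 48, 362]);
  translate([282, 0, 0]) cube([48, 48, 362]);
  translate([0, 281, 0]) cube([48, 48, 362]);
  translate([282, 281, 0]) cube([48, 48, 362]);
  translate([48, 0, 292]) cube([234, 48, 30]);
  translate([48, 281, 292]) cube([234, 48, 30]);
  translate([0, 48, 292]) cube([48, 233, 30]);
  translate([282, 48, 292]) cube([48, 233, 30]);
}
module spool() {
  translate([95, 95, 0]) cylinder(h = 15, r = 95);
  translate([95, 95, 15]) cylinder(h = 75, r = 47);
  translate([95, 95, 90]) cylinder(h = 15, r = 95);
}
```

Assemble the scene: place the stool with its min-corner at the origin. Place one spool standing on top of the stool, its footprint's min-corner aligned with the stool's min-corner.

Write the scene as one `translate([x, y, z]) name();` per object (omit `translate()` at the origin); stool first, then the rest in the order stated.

stool();
translate([0, 0, 400]) spool();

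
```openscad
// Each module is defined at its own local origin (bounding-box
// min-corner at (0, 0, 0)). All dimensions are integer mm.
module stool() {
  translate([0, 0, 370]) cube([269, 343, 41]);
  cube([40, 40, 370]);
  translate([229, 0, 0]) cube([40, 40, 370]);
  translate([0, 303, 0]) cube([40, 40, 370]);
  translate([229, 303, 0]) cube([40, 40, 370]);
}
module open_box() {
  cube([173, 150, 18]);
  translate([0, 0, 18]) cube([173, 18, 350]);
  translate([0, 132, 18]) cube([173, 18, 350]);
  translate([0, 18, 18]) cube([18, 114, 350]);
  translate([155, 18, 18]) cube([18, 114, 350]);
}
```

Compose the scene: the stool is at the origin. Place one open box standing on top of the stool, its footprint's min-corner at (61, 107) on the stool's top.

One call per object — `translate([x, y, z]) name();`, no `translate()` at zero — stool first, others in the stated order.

stool();
translate([61, 107, 411]) open_box();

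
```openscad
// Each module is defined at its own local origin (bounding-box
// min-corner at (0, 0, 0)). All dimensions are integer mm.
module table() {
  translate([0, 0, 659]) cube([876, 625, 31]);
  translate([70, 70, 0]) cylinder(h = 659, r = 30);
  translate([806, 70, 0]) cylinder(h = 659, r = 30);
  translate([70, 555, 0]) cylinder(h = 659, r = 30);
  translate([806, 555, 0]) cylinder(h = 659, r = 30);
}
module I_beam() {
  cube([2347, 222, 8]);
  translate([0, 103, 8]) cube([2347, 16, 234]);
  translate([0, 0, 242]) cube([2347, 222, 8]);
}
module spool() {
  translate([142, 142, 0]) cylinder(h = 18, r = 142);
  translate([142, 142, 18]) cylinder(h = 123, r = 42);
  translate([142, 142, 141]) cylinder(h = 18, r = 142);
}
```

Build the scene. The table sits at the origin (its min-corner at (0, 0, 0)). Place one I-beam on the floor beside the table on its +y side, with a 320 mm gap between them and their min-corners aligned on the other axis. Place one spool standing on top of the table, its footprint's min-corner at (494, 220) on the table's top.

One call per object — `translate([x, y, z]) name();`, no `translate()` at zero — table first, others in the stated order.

table();
translate([0, 945, 0]) I_beam();
translate([494, 220, 690]) spool();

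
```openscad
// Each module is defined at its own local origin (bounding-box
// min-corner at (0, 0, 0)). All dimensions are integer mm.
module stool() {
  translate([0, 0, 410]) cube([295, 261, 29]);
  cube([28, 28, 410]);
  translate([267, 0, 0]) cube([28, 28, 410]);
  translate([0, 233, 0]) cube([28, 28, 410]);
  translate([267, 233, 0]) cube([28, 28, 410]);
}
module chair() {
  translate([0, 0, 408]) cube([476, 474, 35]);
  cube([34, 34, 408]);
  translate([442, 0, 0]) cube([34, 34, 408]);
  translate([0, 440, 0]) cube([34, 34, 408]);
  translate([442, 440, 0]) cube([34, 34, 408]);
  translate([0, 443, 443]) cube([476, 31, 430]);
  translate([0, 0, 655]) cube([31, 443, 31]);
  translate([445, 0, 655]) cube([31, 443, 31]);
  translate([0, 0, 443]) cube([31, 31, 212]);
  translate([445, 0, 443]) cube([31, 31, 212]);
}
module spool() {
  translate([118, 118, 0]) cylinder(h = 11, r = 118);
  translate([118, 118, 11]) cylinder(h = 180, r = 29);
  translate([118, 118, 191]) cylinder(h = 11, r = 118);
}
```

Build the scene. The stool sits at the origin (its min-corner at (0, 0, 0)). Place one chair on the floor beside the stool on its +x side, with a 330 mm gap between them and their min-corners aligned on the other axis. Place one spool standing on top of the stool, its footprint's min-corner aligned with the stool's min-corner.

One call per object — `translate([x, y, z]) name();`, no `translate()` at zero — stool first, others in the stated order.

stool();
translate([625, 0, 0]) chair();
translate([0, 0, 439]) spool();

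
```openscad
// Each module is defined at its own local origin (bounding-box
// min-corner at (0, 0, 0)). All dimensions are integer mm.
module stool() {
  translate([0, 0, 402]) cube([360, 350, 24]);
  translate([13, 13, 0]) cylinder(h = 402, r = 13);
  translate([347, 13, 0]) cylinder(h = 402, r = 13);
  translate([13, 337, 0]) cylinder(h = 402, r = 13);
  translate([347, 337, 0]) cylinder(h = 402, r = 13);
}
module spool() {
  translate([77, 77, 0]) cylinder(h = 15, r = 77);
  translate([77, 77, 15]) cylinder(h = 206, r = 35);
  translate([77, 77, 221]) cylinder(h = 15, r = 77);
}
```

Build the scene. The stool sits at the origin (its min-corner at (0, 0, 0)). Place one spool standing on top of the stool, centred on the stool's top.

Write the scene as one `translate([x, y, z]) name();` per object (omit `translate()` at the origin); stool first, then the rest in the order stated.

stool();
translate([103, 98, 426]) spool();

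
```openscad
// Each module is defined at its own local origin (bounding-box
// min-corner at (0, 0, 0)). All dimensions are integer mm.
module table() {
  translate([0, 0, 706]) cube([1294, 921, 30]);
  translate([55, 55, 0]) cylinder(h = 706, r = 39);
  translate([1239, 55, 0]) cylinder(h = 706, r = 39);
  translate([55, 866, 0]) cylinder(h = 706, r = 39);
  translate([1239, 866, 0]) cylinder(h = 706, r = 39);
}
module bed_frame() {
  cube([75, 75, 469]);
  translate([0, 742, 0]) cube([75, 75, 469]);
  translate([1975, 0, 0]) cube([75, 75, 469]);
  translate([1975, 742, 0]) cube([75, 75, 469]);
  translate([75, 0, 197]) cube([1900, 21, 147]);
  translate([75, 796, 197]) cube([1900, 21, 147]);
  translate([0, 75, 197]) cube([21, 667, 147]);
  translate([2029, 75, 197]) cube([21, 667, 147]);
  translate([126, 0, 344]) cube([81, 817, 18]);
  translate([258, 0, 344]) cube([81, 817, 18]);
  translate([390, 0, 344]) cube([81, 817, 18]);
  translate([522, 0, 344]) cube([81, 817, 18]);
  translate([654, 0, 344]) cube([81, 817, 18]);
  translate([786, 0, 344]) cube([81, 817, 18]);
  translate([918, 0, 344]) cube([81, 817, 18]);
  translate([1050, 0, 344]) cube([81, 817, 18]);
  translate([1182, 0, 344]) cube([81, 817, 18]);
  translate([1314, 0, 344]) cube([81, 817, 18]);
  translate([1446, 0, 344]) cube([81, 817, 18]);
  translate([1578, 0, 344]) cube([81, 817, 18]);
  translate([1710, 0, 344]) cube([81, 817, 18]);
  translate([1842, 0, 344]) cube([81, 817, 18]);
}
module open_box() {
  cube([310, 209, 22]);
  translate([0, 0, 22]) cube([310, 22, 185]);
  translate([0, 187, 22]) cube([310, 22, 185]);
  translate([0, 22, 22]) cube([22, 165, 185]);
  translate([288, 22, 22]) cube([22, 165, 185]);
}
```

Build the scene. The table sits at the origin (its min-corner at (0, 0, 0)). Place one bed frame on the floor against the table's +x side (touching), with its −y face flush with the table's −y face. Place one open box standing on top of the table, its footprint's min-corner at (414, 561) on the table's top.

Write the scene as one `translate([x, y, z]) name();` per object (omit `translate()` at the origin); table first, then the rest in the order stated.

table();
translate([1294, 0, 0]) bed_frame();
translate([414, 561, 736]) open_box();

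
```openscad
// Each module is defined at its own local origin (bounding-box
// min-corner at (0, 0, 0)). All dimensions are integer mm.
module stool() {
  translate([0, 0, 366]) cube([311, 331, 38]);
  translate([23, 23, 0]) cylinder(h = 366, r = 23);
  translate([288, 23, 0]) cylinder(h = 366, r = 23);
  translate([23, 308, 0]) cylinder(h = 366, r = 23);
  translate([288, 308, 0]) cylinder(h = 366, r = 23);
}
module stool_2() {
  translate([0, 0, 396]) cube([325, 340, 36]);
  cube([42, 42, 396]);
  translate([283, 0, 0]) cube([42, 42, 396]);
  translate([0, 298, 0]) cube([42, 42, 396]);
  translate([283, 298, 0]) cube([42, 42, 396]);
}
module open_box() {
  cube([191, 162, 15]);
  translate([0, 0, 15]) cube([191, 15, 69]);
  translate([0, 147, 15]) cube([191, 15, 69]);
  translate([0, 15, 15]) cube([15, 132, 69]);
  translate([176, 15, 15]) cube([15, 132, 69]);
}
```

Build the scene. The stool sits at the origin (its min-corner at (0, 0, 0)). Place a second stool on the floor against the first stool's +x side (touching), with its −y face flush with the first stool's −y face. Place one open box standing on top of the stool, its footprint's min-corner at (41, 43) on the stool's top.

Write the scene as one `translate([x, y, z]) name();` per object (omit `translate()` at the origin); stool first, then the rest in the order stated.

stool();
translate([311, 0, 0]) stool_2();
translate([41, 43, 404]) open_box();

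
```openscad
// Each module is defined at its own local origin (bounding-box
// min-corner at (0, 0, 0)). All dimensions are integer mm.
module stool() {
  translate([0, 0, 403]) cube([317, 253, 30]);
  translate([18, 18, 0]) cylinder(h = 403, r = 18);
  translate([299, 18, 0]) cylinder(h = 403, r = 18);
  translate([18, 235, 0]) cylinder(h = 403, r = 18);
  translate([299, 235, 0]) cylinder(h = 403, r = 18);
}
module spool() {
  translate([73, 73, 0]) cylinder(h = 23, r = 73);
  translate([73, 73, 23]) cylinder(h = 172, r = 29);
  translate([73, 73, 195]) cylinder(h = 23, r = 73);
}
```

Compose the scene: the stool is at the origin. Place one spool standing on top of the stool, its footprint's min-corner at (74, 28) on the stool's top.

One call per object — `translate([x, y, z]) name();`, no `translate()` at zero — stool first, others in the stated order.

stool();
translate([74, 28, 433]) spool();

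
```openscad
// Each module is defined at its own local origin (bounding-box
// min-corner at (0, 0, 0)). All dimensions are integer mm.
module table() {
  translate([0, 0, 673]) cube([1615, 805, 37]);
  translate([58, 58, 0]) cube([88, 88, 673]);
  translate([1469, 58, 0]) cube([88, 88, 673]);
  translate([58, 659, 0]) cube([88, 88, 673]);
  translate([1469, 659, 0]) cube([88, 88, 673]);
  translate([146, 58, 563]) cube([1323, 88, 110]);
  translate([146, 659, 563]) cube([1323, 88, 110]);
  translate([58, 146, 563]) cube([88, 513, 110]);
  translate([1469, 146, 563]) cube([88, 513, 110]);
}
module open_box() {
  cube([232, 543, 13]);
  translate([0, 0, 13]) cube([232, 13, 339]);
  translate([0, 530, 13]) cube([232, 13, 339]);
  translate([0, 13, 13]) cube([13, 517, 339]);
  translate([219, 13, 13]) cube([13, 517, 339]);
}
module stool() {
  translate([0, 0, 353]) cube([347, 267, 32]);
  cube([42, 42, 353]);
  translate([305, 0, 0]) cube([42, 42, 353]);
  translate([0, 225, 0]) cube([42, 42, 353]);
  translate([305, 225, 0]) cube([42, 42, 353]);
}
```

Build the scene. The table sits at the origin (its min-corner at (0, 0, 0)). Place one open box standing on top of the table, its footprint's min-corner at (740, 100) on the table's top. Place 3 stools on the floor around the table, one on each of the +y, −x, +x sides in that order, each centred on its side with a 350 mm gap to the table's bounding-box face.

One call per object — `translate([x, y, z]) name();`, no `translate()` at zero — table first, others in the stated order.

table();
translate([740, 100, 710]) open_box();
translate([634, 1155, 0]) stool();
translate([-697, 269, 0]) stool();
translate([1965, 269, 0]) stool();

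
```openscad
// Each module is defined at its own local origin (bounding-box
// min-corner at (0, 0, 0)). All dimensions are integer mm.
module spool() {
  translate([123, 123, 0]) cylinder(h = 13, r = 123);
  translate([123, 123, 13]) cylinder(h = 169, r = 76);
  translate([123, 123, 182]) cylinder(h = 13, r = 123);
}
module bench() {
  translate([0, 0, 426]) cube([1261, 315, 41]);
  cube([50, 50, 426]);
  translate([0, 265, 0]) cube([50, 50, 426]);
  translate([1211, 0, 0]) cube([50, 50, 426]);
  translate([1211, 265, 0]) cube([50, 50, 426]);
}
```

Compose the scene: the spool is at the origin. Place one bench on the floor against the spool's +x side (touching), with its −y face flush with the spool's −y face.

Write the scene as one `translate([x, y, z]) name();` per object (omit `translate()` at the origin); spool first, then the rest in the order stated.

spool();
translate([246, 0, 0]) bench();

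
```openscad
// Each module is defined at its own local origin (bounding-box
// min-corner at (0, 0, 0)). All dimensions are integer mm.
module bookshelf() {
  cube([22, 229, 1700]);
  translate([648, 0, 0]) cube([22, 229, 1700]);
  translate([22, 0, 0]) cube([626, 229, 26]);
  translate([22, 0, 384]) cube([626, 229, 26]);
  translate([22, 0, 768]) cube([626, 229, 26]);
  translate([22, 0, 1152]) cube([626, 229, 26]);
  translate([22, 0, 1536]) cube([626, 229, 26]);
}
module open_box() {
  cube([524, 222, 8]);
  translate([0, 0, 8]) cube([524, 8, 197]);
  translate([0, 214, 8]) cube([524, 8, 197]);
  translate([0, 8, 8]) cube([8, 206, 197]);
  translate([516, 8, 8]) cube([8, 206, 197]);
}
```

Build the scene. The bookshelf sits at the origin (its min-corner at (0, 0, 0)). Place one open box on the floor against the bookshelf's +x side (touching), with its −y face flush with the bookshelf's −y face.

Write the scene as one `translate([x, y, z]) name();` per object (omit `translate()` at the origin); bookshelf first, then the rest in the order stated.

bookshelf();
translate([670, 0, 0]) open_box();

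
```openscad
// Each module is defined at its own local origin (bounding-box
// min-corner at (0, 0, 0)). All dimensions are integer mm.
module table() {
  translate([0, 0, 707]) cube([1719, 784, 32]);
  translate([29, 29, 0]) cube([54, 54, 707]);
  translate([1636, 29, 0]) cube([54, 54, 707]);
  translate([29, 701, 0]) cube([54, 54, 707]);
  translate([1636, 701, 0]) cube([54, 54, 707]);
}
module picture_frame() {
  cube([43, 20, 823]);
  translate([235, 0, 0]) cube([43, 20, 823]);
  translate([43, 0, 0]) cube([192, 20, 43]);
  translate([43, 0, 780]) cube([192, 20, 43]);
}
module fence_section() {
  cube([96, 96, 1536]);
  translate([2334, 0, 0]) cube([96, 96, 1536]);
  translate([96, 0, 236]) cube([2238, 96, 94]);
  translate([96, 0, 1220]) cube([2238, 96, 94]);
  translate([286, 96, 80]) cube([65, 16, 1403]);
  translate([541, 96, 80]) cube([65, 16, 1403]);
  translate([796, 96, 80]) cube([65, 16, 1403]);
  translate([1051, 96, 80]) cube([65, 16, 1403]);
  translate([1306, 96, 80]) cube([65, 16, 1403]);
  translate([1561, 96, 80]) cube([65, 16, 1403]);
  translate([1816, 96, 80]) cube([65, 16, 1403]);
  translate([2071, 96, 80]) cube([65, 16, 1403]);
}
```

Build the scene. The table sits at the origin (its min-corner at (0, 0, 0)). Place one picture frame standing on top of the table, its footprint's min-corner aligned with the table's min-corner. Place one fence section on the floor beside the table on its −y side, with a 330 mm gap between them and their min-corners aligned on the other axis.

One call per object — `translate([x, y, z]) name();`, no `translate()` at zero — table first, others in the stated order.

table();
translate([0, 0, 739]) picture_frame();
translate([0, -442, 0]) fence_section();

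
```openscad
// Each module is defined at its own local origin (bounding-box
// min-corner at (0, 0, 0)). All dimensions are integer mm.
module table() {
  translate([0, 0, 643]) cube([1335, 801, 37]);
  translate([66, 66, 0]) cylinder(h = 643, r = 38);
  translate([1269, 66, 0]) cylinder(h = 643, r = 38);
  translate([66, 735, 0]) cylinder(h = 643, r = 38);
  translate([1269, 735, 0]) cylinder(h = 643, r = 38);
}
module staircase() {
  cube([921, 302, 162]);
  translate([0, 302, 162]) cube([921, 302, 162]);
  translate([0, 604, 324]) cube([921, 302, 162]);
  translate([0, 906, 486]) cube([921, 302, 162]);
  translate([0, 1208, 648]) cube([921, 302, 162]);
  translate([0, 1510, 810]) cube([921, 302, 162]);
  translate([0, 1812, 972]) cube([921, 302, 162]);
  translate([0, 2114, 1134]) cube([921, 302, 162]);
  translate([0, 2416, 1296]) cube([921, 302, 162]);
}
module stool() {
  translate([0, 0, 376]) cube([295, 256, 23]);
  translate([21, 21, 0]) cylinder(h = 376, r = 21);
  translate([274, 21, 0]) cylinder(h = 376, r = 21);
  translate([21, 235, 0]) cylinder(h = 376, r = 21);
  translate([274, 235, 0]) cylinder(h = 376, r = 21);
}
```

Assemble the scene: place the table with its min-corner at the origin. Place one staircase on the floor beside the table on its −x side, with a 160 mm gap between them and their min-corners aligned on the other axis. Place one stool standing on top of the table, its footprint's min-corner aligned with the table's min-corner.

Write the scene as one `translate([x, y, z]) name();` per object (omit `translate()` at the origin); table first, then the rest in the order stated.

table();
translate([-1081, 0, 0]) staircase();
translate([0, 0, 680]) stool();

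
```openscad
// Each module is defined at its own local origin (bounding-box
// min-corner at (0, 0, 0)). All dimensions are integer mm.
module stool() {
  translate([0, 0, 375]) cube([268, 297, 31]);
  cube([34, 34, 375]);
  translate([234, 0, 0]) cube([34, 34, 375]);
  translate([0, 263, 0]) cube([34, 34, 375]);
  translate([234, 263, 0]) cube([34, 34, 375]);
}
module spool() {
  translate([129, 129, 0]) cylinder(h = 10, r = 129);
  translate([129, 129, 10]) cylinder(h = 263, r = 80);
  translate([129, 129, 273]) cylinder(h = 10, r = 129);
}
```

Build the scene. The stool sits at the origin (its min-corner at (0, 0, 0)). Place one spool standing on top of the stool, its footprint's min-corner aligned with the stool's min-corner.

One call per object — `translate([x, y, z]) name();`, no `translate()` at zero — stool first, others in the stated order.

stool();
translate([0, 0, 406]) spool();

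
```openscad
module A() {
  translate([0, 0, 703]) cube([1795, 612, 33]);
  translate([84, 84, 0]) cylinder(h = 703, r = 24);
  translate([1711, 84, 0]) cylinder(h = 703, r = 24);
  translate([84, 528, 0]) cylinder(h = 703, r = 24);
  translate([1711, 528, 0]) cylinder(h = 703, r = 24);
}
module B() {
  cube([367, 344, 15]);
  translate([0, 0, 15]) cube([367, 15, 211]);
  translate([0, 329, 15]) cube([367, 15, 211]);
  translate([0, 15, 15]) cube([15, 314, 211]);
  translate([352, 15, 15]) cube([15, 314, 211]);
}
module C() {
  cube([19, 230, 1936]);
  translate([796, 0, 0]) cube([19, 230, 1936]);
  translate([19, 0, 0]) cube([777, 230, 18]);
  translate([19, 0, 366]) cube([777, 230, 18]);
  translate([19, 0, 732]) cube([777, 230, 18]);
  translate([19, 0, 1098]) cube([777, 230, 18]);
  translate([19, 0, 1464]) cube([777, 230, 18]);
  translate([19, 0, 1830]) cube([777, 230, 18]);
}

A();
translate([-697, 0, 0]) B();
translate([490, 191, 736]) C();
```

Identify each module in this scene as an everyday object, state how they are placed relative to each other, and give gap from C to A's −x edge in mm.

The bookshelf's min-x is at 490; the table's min-x is 0; gap = 490 mm.

A is a table. B is an open box. C is a bookshelf. The open box is on the floor beside the table on its −x side. The bookshelf is on top of the table, centred. The gap from the bookshelf to the table's −x edge is 490 mm.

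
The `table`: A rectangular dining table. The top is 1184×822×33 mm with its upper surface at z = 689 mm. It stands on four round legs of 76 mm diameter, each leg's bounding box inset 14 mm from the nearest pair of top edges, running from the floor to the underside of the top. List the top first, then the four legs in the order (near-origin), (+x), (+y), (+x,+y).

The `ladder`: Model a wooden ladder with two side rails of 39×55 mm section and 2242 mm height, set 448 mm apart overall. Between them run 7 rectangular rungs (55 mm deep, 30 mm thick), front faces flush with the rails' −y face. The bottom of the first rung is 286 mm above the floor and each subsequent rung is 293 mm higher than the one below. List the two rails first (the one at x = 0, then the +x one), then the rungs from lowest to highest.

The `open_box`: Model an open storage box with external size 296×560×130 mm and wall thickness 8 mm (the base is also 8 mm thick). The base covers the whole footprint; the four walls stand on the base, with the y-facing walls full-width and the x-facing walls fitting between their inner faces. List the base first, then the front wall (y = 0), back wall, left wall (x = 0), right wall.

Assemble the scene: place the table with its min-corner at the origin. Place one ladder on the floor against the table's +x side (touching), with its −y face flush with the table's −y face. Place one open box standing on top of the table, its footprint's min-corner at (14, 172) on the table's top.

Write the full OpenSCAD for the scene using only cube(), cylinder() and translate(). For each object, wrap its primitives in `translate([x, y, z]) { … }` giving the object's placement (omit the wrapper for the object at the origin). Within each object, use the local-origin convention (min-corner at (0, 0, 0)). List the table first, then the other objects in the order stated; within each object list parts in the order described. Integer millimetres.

translate([0, 0, 656]) cube([1184, 822, 33]);
translate([52, 52, 0]) cylinder(h = 656, r = 38);
translate([1132, 52, 0]) cylinder(h = 656, r = 38);
translate([52, 770, 0]) cylinder(h = 656, r = 38);
translate([1132, 770, 0]) cylinder(h = 656, r = 38);
translate([1184, 0, 0]) {
  cube([39, 55, 2242]);
  translate([409, 0, 0]) cube([39, 55, 2242]);
  translate([39, 0, 286]) cube([370, 55, 30]);
  translate([39, 0, 579]) cube([370, 55, 30]);
  translate([39, 0, 872]) cube([370, 55, 30]);
  translate([39, 0, 1165]) cube([370, 55, 30]);
  translate([39, 0, 1458]) cube([370, 55, 30]);
  translate([39, 0, 1751]) cube([370, 55, 30]);
  translate([39, 0, 2044]) cube([370, 55, 30]);
}
translate([14, 172, 689]) {
  cube([296, 560, 8]);
  translate([0, 0, 8]) cube([296, 8, 122]);
  translate([0, 552, 8]) cube([296, 8, 122]);
  translate([0, 8, 8]) cube([8, 544, 122]);
  translate([288, 8, 8]) cube([8, 544, 122]);
}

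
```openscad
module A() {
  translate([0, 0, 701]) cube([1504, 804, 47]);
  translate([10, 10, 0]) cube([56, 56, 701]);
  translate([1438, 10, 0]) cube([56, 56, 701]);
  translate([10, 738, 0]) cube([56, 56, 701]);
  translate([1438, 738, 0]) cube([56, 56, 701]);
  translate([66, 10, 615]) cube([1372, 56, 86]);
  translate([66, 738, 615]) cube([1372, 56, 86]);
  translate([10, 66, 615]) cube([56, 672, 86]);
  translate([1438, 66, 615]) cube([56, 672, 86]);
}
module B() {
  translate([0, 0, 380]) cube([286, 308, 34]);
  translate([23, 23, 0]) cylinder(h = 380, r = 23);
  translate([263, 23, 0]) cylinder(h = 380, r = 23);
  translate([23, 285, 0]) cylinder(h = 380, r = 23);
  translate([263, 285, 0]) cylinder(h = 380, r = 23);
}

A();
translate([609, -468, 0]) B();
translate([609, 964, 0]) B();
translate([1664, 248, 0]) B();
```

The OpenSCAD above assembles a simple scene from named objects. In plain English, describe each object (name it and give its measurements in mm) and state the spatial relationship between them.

A is a table: top 1504 mm (x) × 804 mm (y), 47 mm thick, upper face at z = 748 mm, on four 56×56 mm square legs, each inset 10 mm from the nearest pair of top edges, running from z = 0 to the bottom of the top. Four apron rails, 56 mm thick and 86 mm tall, run between adjacent legs with their top edges flush with the underside of the top and their outer faces flush with the legs' outer faces.

B is a four-legged stool. The seat is 286×308 mm, 34 mm thick, top at z = 414 mm. It stands on four round legs, each 46 mm in diameter, from z = 0 to the seat underside, each leg's axis is inset half a diameter from the nearest pair of seat edges (so the leg's bounding box is flush with the corner).

Three stools sit around the table at the −y, +y, +x sides.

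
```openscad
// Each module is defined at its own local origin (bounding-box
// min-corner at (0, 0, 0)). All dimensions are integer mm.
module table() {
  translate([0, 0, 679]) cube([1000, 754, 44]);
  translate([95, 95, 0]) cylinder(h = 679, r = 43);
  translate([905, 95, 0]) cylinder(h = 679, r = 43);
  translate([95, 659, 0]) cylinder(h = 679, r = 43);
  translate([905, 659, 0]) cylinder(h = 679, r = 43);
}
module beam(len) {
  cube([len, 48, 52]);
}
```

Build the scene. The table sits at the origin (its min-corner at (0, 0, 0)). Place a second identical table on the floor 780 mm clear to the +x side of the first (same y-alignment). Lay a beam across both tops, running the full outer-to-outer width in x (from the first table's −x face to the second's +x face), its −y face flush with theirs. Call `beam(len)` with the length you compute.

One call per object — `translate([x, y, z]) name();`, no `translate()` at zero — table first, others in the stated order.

table();
translate([1780, 0, 0]) table();
translate([0, 0, 723]) beam(2780);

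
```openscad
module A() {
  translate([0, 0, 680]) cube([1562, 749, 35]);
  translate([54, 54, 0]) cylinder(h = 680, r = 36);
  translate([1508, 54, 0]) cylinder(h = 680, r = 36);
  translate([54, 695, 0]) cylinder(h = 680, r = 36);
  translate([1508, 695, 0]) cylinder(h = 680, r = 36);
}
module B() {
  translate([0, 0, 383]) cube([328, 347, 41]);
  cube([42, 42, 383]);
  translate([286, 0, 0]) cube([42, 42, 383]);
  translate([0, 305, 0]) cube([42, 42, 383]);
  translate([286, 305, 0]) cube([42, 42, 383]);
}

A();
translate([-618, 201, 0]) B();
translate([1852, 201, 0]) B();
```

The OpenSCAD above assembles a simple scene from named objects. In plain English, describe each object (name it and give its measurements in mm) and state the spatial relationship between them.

A is a table: top 1562 mm (x) × 749 mm (y), 35 mm thick, upper face at z = 715 mm, on four round legs of 72 mm diameter, each leg's bounding box inset 18 mm from the nearest pair of top edges, running from z = 0 to the bottom of the top.

B is a four-legged stool. The seat is a 328×347×41 mm slab whose top surface is at z = 424 mm; four square legs, each 42×42 mm in cross-section, run from the floor (z = 0) to the underside of the seat, each flush with a corner of the seat.

Two stools sit around the table at the −x, +x sides.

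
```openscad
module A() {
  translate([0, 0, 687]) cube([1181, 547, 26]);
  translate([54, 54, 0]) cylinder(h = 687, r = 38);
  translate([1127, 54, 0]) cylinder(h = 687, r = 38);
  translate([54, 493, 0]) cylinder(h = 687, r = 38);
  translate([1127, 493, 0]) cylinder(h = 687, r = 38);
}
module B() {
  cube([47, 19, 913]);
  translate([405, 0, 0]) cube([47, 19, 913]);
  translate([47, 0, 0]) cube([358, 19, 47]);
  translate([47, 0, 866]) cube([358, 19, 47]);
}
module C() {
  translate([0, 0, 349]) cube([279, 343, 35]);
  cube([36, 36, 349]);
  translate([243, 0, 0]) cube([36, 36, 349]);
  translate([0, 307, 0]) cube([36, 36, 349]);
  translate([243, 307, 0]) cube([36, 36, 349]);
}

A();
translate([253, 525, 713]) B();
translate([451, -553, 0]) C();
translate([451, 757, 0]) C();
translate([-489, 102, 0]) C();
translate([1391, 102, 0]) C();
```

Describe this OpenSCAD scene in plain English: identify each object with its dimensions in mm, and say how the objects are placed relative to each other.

A is a rectangular dining table. The top is 1181×547×26 mm with its upper surface at z = 713 mm. It stands on four round legs of 76 mm diameter, each leg's bounding box inset 16 mm from the nearest pair of top edges, running from the floor to the underside of the top.

B is a rectangular picture frame lying in the x–z plane (depth along y). The opening is 358 mm wide (x) by 819 mm tall (z), surrounded by a border 47 mm wide on all four sides. The frame is 19 mm deep and is made of two full-height vertical stiles with two horizontal rails fitted between them.

C is a four-legged stool. The seat is a 279×343×35 mm slab whose top surface is at z = 384 mm; four square legs, each 36×36 mm in cross-section, run from the floor (z = 0) to the underside of the seat, each flush with a corner of the seat.

The picture frame is on top of the table. Four stools sit around the table at the −y, +y, −x, +x sides.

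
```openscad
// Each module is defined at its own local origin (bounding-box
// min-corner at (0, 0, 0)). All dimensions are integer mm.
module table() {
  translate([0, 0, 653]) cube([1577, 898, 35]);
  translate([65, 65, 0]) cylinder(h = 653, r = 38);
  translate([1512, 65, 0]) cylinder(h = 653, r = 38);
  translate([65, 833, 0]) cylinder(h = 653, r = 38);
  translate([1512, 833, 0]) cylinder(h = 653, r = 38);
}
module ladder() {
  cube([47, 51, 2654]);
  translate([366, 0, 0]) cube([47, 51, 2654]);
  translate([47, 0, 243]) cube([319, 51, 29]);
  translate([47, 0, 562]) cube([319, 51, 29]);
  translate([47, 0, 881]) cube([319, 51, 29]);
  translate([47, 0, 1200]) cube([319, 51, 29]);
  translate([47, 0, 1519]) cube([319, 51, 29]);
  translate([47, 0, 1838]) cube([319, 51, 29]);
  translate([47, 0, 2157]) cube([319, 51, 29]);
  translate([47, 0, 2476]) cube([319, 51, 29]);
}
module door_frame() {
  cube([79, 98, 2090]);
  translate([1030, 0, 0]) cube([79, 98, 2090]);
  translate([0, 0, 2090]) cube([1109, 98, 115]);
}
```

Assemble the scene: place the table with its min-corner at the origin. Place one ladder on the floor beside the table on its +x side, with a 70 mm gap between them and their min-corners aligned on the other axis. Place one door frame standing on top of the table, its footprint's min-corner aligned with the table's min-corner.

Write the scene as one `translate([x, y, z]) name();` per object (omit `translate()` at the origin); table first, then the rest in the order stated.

table();
translate([1647, 0, 0]) ladder();
translate([0, 0, 688]) door_frame();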